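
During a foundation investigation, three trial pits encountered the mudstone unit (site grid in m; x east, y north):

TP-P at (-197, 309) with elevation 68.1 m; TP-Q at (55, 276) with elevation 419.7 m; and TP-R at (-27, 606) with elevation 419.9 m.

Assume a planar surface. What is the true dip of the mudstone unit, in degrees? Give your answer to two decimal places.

Two edge vectors: TP-P→TP-Q = (252, -33, 351.6), TP-P→TP-R = (170, 297, 351.8).
Normal n = (TP-P→TP-Q) × (TP-P→TP-R) = (-116034.6, -28881.6, 80454).
So ∂z/∂x = −n_x/n_z = 1.44225 and ∂z/∂y = −n_y/n_z = 0.35898.
Gradient magnitude |∇z| = √(a² + b²) = √(2.08008 + 0.12887) = 1.48625.
True dip = arctan(1.48625) = 56.07°, dipping toward WSW (azimuth ≈ 256°).

56.07°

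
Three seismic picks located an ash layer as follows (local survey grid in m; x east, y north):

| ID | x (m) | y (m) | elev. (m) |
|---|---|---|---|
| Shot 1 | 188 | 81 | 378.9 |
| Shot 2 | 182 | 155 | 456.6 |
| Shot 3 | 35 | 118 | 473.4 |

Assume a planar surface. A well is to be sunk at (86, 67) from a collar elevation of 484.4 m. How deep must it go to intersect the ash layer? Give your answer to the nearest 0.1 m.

81.9 m

Let the plane be z = a·x + b·y + c.
Shot 2−Shot 1: −6a + 74b = 77.7;  Shot 3−Shot 1: −153a + 37b = 94.5.
Solving gives a = −0.37100, b = 1.01992.
Then c = 378.9 − a·188 − b·81 = 366.03.
At (86, 67): z_contact = −31.91 + 68.33 + 366.03 = 402.46 m.
Depth below ground = 484.4 − 402.46 = 81.9 m.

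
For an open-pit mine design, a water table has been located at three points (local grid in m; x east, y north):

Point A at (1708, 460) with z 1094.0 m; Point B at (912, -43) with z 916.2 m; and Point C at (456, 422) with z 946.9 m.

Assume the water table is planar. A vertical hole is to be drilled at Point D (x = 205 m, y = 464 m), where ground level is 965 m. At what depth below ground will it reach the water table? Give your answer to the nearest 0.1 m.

Two edge vectors: Point A→Point B = (-796, -503, -177.8), Point A→Point C = (-1252, -38, -147.1).
Normal n = (Point A→Point B) × (Point A→Point C) = (67234.9, 105514, -599508).
So ∂z/∂x = −n_x/n_z = 0.112150 and ∂z/∂y = −n_y/n_z = 0.176001.
Intercept c from Point A: 1094 − 191.55 − 80.96 = 821.49.
At (205, 464): z_contact = 22.99 + 81.66 + 821.49 = 926.14 m.
Depth below ground = 965 − 926.14 = 38.9 m.

38.9 m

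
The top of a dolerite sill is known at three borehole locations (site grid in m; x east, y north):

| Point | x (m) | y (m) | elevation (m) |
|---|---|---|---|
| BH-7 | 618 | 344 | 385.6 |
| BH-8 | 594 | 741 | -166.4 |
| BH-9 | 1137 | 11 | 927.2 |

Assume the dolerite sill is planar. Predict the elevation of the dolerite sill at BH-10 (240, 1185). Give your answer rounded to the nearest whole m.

-835 m

Let the plane be z = a·x + b·y + c.
BH-8−BH-7: −24a + 397b = −552;  BH-9−BH-7: 519a − 333b = 541.6.
Solving gives a = 0.15753, b = −1.38090.
Then c = 385.6 − a·618 − b·344 = 763.28.
At (240, 1185): z = 37.8 − 1636.4 + 763.28 = -835.3 m.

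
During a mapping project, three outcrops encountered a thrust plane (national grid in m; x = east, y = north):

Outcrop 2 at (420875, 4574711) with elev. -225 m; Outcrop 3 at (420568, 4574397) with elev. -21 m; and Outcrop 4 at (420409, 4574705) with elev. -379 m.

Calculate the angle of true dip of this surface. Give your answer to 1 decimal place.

Let the plane be z = a·x + b·y + c.
Outcrop 3−Outcrop 2: −307a − 314b = 204;  Outcrop 4−Outcrop 2: −466a − 6b = −154.
Solving gives a = 0.34316, b = −0.98519.
Gradient magnitude |∇z| = √(a² + b²) = √(0.11776 + 0.97060) = 1.04324.
True dip = arctan(1.04324) = 46.2°, dipping toward NNW (azimuth ≈ 341°).

46.2°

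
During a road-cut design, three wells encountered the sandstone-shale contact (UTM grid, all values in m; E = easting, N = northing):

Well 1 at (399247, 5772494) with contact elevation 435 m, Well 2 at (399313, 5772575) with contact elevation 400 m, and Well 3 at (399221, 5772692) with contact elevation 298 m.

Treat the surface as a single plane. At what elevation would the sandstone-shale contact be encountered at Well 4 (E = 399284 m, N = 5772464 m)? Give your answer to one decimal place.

464.8 m

Two edge vectors: Well 1→Well 2 = (66, 81, -35), Well 1→Well 3 = (-26, 198, -137).
Normal n = (Well 1→Well 2) × (Well 1→Well 3) = (-4167, 9952, 15174).
So ∂z/∂E = −n_x/n_z = 0.274614472 and ∂z/∂N = −n_y/n_z = −0.655858706.
Intercept c from Well 1: 435 − 109639.00 + 3785940.44 = 3676736.44.
At (399284, 5772464): z = 109649.2 − 3785920.8 + 3676736.44 = 464.8 m.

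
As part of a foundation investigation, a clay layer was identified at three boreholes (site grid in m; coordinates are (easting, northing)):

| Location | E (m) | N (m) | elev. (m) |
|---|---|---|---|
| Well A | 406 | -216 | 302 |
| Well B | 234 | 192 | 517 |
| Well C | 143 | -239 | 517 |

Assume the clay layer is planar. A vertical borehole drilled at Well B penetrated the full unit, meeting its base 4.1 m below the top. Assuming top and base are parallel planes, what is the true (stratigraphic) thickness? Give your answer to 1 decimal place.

Let the plane be z = a·E + b·N + c.
Well B−Well A: −172a + 408b = 215;  Well C−Well A: −263a − 23b = 215.
Solving gives a = −0.83287, b = 0.17585.
|∇z| = √(a²+b²) = 0.85123, so dip δ = arctan(0.85123) = 40.41°.
True thickness = vertical thickness × cos δ = 4.1 × cos 40.41° = 3.1 m.

3.1 m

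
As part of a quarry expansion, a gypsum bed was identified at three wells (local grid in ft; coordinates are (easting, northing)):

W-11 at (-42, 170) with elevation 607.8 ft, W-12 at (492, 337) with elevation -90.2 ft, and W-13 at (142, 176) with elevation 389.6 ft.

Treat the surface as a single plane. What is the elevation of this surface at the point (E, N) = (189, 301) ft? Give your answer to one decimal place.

280.4 ft

Let the plane be z = a·E + b·N + c.
W-12−W-11: 534a + 167b = −698;  W-13−W-11: 184a + 6b = −218.2.
Solving gives a = −1.17176, b = −0.43283.
Then c = 607.8 − a·-42 − b·170 = 632.17.
At (189, 301): z = −221.5 − 130.3 + 632.17 = 280.4 ft.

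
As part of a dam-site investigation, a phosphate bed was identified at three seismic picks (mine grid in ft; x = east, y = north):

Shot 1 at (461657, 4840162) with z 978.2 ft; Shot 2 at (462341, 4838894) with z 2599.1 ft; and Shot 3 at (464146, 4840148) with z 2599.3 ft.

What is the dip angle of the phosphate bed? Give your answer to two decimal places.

Let the plane be z = a·x + b·y + c.
Shot 2−Shot 1: 684a − 1268b = 1620.9;  Shot 3−Shot 1: 2489a − 14b = 1621.1.
Solving gives a = 0.64608, b = −0.92980.
Gradient magnitude |∇z| = √(a² + b²) = √(0.41741 + 0.86452) = 1.13223.
True dip = arctan(1.13223) = 48.55°, dipping toward NW (azimuth ≈ 325°).

48.55°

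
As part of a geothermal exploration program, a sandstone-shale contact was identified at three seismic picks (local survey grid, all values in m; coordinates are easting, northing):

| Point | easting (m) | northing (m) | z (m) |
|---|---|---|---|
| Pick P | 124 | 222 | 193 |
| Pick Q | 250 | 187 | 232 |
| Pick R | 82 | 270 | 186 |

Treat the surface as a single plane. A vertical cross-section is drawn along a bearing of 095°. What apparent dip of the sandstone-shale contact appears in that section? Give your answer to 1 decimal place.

Two edge vectors: Pick P→Pick Q = (126, -35, 39), Pick P→Pick R = (-42, 48, -7).
Normal n = (Pick P→Pick Q) × (Pick P→Pick R) = (-1627, -756, 4578).
So ∂z/∂easting = −n_x/n_z = 0.35540 and ∂z/∂northing = −n_y/n_z = 0.16514.
Unit vector along 095° is (sin 95°, cos 95°) = (0.9962, -0.0872).
Slope in that direction = a·(0.9962) + b·(-0.0872) = 0.33965.
Apparent dip = arctan|0.33965| = 18.8° (true dip is 21.4°, so apparent ≤ true as expected).

18.8°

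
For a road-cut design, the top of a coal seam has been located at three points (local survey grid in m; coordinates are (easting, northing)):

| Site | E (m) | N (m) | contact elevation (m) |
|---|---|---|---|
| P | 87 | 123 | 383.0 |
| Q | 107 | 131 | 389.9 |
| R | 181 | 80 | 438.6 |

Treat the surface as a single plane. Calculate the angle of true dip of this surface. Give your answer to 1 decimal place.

Two edge vectors: P→Q = (20, 8, 6.9), P→R = (94, -43, 55.6).
Normal n = (P→Q) × (P→R) = (741.5, -463.4, -1612).
So ∂z/∂E = −n_x/n_z = 0.45999 and ∂z/∂N = −n_y/n_z = −0.28747.
Gradient magnitude |∇z| = √(a² + b²) = √(0.21159 + 0.08264) = 0.54243.
True dip = arctan(0.54243) = 28.5°, dipping toward WNW (azimuth ≈ 302°).

28.5°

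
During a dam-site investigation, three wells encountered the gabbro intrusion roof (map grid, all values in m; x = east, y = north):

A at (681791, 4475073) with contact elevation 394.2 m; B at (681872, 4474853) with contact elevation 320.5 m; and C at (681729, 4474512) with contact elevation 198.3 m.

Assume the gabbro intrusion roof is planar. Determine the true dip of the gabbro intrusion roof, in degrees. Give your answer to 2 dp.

19.15°

Let the plane be z = a·x + b·y + c.
B−A: 81a − 220b = −73.7;  C−A: −62a − 561b = −195.9.
Solving gives a = 0.02966, b = 0.34592.
Gradient magnitude |∇z| = √(a² + b²) = √(0.00088 + 0.11966) = 0.34719.
True dip = arctan(0.34719) = 19.15°, dipping toward S (azimuth ≈ 185°).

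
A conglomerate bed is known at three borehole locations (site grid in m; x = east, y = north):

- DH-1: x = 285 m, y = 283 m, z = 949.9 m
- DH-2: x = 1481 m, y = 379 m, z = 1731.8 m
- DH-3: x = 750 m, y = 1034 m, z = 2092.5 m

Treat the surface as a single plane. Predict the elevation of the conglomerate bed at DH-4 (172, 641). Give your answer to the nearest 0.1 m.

Two edge vectors: DH-1→DH-2 = (1196, 96, 781.9), DH-1→DH-3 = (465, 751, 1142.6).
Normal n = (DH-1→DH-2) × (DH-1→DH-3) = (-477517.3, -1002966.1, 853556).
So ∂z/∂x = −n_x/n_z = 0.559445 and ∂z/∂y = −n_y/n_z = 1.175044.
Intercept c from DH-1: 949.9 − 159.44 − 332.54 = 457.92.
At (172, 641): z = 96.2 + 753.2 + 457.92 = 1307.3 m.

1307.3 m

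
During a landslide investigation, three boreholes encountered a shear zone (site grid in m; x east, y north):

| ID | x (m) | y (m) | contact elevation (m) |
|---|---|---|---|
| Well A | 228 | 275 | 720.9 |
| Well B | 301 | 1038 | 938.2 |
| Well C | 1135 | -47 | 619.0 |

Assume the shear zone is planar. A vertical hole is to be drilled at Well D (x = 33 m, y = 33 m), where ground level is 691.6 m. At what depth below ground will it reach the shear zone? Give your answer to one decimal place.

37.8 m

Two edge vectors: Well A→Well B = (73, 763, 217.3), Well A→Well C = (907, -322, -101.9).
Normal n = (Well A→Well B) × (Well A→Well C) = (-7779.1, 204529.8, -715547).
So ∂z/∂x = −n_x/n_z = −0.010872 and ∂z/∂y = −n_y/n_z = 0.285837.
Intercept c from Well A: 720.9 + 2.48 − 78.61 = 644.77.
At (33, 33): z_contact = −0.36 + 9.43 + 644.77 = 653.85 m.
Depth below ground = 691.6 − 653.85 = 37.8 m.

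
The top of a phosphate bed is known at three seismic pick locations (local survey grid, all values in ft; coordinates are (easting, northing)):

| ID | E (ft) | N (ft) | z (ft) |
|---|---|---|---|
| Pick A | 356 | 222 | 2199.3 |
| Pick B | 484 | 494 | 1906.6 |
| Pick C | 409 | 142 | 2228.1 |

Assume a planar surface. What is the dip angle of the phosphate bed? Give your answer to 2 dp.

45.08°

Two edge vectors: Pick A→Pick B = (128, 272, -292.7), Pick A→Pick C = (53, -80, 28.8).
Normal n = (Pick A→Pick B) × (Pick A→Pick C) = (-15582.4, -19199.5, -24656).
So ∂z/∂E = −n_x/n_z = −0.63199 and ∂z/∂N = −n_y/n_z = −0.77869.
Gradient magnitude |∇z| = √(a² + b²) = √(0.39941 + 0.60637) = 1.00289.
True dip = arctan(1.00289) = 45.08°, dipping toward NE (azimuth ≈ 039°).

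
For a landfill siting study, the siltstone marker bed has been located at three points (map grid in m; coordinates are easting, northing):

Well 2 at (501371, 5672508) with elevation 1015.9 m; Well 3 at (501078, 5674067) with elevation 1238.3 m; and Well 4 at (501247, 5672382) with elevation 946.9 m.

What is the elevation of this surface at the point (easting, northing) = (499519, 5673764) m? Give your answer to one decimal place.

636.7 m

Let the plane be z = a·easting + b·northing + c.
Well 3−Well 2: −293a + 1559b = 222.4;  Well 4−Well 2: −124a − 126b = −69.
Solving gives a = 0.345511957, b = 0.207591407.
Then c = 1015.9 − a·501371 − b·5672508 = −1349777.69.
At (499519, 5673764): z = 172589.8 + 1177824.7 − 1349777.69 = 636.7 m.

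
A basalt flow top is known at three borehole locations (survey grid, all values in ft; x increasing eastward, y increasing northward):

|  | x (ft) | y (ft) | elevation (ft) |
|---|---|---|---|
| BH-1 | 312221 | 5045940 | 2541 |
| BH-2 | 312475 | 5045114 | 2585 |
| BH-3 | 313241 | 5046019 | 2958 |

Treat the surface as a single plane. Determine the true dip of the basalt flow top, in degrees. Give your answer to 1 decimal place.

22.3°

Two edge vectors: BH-1→BH-2 = (254, -826, 44), BH-1→BH-3 = (1020, 79, 417).
Normal n = (BH-1→BH-2) × (BH-1→BH-3) = (-347918, -61038, 862586).
So ∂z/∂x = −n_x/n_z = 0.40334 and ∂z/∂y = −n_y/n_z = 0.07076.
Gradient magnitude |∇z| = √(a² + b²) = √(0.16269 + 0.00501) = 0.40950.
True dip = arctan(0.40950) = 22.3°, dipping toward W (azimuth ≈ 260°).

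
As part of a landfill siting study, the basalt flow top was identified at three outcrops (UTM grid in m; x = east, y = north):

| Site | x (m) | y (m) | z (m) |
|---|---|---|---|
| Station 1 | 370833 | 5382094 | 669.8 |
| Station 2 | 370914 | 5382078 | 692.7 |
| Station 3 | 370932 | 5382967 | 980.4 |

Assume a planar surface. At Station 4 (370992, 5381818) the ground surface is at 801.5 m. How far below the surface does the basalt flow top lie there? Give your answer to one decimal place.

164.2 m

Let the plane be z = a·x + b·y + c.
Station 2−Station 1: 81a − 16b = 22.9;  Station 3−Station 1: 99a + 873b = 310.6.
Solving gives a = 0.345260523, b = 0.316631395.
Then c = 669.8 − a·370833 − b·5382094 = −1831504.13.
At (370992, 5381818): z_contact = 128088.89 + 1704052.54 − 1831504.13 = 637.31 m.
Depth below ground = 801.5 − 637.31 = 164.2 m.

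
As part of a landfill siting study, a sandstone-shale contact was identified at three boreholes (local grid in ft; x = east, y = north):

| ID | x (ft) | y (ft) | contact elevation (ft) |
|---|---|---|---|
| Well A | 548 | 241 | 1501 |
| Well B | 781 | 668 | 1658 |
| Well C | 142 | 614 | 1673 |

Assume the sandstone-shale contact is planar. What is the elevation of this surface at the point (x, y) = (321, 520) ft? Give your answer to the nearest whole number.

Let the plane be z = a·x + b·y + c.
Well B−Well A: 233a + 427b = 157;  Well C−Well A: −406a + 373b = 172.
Solving gives a = −0.05718, b = 0.39888.
Then c = 1501 − a·548 − b·241 = 1436.21.
At (321, 520): z = −18.4 + 207.4 + 1436.21 = 1625.3 ft.

1625 ft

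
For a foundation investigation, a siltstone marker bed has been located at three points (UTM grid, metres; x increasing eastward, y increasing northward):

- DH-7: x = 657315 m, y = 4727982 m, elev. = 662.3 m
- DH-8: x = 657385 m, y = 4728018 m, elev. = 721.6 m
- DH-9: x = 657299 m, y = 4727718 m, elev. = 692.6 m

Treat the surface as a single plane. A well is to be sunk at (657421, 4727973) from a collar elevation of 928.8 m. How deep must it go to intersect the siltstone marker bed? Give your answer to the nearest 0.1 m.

Let the plane be z = a·x + b·y + c.
DH-8−DH-7: 70a + 36b = 59.3;  DH-9−DH-7: −16a − 264b = 30.3.
Solving gives a = 0.935321716, b = −0.171458892.
Then c = 662.3 − a·657315 − b·4727982 = 196515.86.
At (657421, 4727973): z_contact = 614900.14 − 810653.01 + 196515.86 = 762.99 m.
Depth below ground = 928.8 − 762.99 = 165.8 m.

165.8 m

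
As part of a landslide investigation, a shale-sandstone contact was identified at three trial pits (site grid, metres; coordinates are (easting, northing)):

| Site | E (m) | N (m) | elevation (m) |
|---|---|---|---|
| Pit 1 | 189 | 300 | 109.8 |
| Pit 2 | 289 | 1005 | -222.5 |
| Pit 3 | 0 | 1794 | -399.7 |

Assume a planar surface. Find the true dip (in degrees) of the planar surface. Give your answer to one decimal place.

32.2°

Two edge vectors: Pit 1→Pit 2 = (100, 705, -332.3), Pit 1→Pit 3 = (-189, 1494, -509.5).
Normal n = (Pit 1→Pit 2) × (Pit 1→Pit 3) = (137258.7, 113754.7, 282645).
So ∂z/∂E = −n_x/n_z = −0.48562 and ∂z/∂N = −n_y/n_z = −0.40246.
Gradient magnitude |∇z| = √(a² + b²) = √(0.23583 + 0.16198) = 0.63072.
True dip = arctan(0.63072) = 32.2°, dipping toward NE (azimuth ≈ 050°).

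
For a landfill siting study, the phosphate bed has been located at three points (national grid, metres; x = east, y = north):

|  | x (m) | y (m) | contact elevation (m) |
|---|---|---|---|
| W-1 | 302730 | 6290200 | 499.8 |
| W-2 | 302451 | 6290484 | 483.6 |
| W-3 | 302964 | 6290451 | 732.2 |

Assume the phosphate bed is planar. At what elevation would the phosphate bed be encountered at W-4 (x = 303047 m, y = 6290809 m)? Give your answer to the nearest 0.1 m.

934.9 m

Let the plane be z = a·x + b·y + c.
W-2−W-1: −279a + 284b = −16.2;  W-3−W-1: 234a + 251b = 232.4.
Solving gives a = 0.513373631, b = 0.447293109.
Then c = 499.8 − a·302730 − b·6290200 = −2968476.91.
At (303047, 6290809): z = 155576.3 + 2813835.5 − 2968476.91 = 934.9 m.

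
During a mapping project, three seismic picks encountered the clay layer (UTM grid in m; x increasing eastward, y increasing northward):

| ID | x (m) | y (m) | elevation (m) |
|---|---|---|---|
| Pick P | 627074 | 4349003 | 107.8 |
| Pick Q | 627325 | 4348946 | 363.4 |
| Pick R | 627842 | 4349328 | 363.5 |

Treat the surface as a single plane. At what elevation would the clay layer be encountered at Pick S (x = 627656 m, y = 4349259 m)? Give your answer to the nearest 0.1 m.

291.3 m

Two edge vectors: Pick P→Pick Q = (251, -57, 255.6), Pick P→Pick R = (768, 325, 255.7).
Normal n = (Pick P→Pick Q) × (Pick P→Pick R) = (-97644.9, 132120.1, 125351).
So ∂z/∂x = −n_x/n_z = 0.778971847 and ∂z/∂y = −n_y/n_z = −1.054001165.
Intercept c from Pick P: 107.8 − 488472.99 + 4583854.23 = 4095489.04.
At (627656, 4349259): z = 488926.4 − 4584124.1 + 4095489.04 = 291.3 m.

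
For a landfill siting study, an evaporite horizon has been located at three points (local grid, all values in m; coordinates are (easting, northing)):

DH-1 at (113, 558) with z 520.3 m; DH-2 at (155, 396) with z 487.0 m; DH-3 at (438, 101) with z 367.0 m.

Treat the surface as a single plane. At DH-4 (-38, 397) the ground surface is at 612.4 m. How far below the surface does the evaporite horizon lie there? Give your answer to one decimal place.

Let the plane be z = a·E + b·N + c.
DH-2−DH-1: 42a − 162b = −33.3;  DH-3−DH-1: 325a − 457b = −153.3.
Solving gives a = −0.28744, b = 0.13103.
Then c = 520.3 − a·113 − b·558 = 479.66.
At (-38, 397): z_contact = 10.92 + 52.02 + 479.66 = 542.61 m.
Depth below ground = 612.4 − 542.61 = 69.8 m.

69.8 m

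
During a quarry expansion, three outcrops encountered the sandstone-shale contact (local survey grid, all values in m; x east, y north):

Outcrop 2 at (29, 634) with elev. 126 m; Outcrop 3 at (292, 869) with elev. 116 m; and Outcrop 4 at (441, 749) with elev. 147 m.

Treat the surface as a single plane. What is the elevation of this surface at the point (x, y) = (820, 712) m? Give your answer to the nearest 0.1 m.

Let the plane be z = a·x + b·y + c.
Outcrop 3−Outcrop 2: 263a + 235b = −10;  Outcrop 4−Outcrop 2: 412a + 115b = 21.
Solving gives a = 0.09140, b = −0.14484.
Then c = 126 − a·29 − b·634 = 215.18.
At (820, 712): z = 74.9 − 103.1 + 215.18 = 187.0 m.

187.0 m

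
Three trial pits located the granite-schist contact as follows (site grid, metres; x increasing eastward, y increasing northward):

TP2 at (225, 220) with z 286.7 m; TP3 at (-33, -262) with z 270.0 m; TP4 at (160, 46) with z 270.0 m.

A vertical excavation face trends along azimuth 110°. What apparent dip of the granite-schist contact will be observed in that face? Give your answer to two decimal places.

Two edge vectors: TP2→TP3 = (-258, -482, -16.7), TP2→TP4 = (-65, -174, -16.7).
Normal n = (TP2→TP3) × (TP2→TP4) = (5143.6, -3223.1, 13562).
So ∂z/∂x = −n_x/n_z = −0.37927 and ∂z/∂y = −n_y/n_z = 0.23766.
Unit vector along 110° is (sin 110°, cos 110°) = (0.9397, -0.3420).
Slope in that direction = a·(0.9397) + b·(-0.3420) = −0.43768.
Apparent dip = arctan|0.43768| = 23.64° (true dip is 24.1°, so apparent ≤ true as expected).

23.64°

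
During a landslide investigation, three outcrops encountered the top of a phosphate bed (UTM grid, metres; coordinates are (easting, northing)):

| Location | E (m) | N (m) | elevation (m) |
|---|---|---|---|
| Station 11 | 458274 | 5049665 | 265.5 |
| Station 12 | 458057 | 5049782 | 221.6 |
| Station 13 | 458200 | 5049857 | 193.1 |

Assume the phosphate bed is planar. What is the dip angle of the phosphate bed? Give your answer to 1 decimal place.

Let the plane be z = a·E + b·N + c.
Station 12−Station 11: −217a + 117b = −43.9;  Station 13−Station 11: −74a + 192b = −72.4.
Solving gives a = −0.00127, b = −0.37757.
Gradient magnitude |∇z| = √(a² + b²) = √(0.00000 + 0.14256) = 0.37758.
True dip = arctan(0.37758) = 20.7°, dipping toward N (azimuth ≈ 000°).

20.7°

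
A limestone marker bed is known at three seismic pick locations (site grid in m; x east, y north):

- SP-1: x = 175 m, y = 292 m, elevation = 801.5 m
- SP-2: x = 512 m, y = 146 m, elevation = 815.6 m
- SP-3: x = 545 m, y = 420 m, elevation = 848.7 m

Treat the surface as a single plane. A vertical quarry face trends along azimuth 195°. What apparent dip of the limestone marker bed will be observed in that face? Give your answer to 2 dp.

7.38°

Let the plane be z = a·x + b·y + c.
SP-2−SP-1: 337a − 146b = 14.1;  SP-3−SP-1: 370a + 128b = 47.2.
Solving gives a = 0.08951, b = 0.11002.
Unit vector along 195° is (sin 195°, cos 195°) = (-0.2588, -0.9659).
Slope in that direction = a·(-0.2588) + b·(-0.9659) = −0.12944.
Apparent dip = arctan|0.12944| = 7.38° (true dip is 8.1°, so apparent ≤ true as expected).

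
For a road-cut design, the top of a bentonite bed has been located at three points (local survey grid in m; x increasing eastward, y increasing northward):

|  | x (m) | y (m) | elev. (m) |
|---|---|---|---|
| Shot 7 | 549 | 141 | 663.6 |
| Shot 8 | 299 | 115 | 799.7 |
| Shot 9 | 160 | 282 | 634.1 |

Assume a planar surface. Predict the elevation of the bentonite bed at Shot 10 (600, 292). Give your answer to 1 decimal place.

442.1 m

Let the plane be z = a·x + b·y + c.
Shot 8−Shot 7: −250a − 26b = 136.1;  Shot 9−Shot 7: −389a + 141b = −29.5.
Solving gives a = −0.40612, b = −1.32964.
Then c = 663.6 − a·549 − b·141 = 1074.04.
At (600, 292): z = −243.7 − 388.3 + 1074.04 = 442.1 m.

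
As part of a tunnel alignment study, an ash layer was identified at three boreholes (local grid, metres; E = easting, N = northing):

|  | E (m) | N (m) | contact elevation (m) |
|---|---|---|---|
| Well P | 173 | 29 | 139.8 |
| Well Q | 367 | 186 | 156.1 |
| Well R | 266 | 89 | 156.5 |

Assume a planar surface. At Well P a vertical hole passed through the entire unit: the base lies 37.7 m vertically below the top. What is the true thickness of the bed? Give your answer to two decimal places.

Let the plane be z = a·E + b·N + c.
Well Q−Well P: 194a + 157b = 16.3;  Well R−Well P: 93a + 60b = 16.7.
Solving gives a = 0.55518, b = −0.58220.
|∇z| = √(a²+b²) = 0.80448, so dip δ = arctan(0.80448) = 38.82°.
True thickness = vertical thickness × cos δ = 37.7 × cos 38.82° = 29.37 m.

29.37 m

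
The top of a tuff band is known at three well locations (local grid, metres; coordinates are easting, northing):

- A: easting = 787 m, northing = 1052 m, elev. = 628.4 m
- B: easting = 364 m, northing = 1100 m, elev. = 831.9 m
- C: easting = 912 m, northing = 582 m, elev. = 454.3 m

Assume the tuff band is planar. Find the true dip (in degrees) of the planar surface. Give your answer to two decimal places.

27.35°

Let the plane be z = a·easting + b·northing + c.
B−A: −423a + 48b = 203.5;  C−A: 125a − 470b = −174.1.
Solving gives a = −0.45272, b = 0.25002.
Gradient magnitude |∇z| = √(a² + b²) = √(0.20495 + 0.06251) = 0.51717.
True dip = arctan(0.51717) = 27.35°, dipping toward ESE (azimuth ≈ 119°).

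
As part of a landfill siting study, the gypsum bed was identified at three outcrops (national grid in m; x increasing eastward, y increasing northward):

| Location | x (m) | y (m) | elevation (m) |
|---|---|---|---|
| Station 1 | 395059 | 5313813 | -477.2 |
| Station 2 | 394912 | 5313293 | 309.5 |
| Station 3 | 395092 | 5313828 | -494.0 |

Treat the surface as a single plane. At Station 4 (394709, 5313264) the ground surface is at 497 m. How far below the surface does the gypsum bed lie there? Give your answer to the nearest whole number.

184 m

Let the plane be z = a·x + b·y + c.
Station 2−Station 1: −147a − 520b = 786.7;  Station 3−Station 1: 33a + 15b = −16.8.
Solving gives a = 0.20491474, b = −1.57081244.
Then c = -477.2 − a·395059 − b·5313813 = 8265572.94.
At (394709, 5313264): z_contact = 80881.7 − 8346141.2 + 8265572.94 = 313.5 m.
Depth below ground = 497 − 313.5 = 184 m.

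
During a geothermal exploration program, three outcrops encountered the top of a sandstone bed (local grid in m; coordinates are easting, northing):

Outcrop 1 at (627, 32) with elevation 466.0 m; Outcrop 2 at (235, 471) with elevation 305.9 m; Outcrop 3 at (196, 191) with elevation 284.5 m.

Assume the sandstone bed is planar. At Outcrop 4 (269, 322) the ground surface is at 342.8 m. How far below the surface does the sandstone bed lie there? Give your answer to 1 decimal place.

24.9 m

Two edge vectors: Outcrop 1→Outcrop 2 = (-392, 439, -160.1), Outcrop 1→Outcrop 3 = (-431, 159, -181.5).
Normal n = (Outcrop 1→Outcrop 2) × (Outcrop 1→Outcrop 3) = (-54222.6, -2144.9, 126881).
So ∂z/∂easting = −n_x/n_z = 0.42735 and ∂z/∂northing = −n_y/n_z = 0.01690.
Intercept c from Outcrop 1: 466 − 267.95 − 0.54 = 197.51.
At (269, 322): z_contact = 114.96 + 5.44 + 197.51 = 317.91 m.
Depth below ground = 342.8 − 317.91 = 24.9 m.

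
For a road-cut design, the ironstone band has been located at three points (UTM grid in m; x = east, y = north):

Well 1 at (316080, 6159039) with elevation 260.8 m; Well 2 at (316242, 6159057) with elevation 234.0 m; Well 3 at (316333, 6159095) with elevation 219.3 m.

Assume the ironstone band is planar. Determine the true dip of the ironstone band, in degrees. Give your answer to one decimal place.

9.5°

Two edge vectors: Well 1→Well 2 = (162, 18, -26.8), Well 1→Well 3 = (253, 56, -41.5).
Normal n = (Well 1→Well 2) × (Well 1→Well 3) = (753.8, -57.4, 4518).
So ∂z/∂x = −n_x/n_z = −0.16684 and ∂z/∂y = −n_y/n_z = 0.01270.
Gradient magnitude |∇z| = √(a² + b²) = √(0.02784 + 0.00016) = 0.16733.
True dip = arctan(0.16733) = 9.5°, dipping toward E (azimuth ≈ 094°).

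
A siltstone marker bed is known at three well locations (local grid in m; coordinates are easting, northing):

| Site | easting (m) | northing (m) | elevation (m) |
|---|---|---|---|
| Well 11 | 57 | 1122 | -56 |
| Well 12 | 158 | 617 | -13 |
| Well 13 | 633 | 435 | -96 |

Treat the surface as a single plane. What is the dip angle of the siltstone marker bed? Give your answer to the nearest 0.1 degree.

14.5°

Let the plane be z = a·easting + b·northing + c.
Well 12−Well 11: 101a − 505b = 43;  Well 13−Well 11: 576a − 687b = −40.
Solving gives a = −0.22457, b = −0.13006.
Gradient magnitude |∇z| = √(a² + b²) = √(0.05043 + 0.01692) = 0.25952.
True dip = arctan(0.25952) = 14.5°, dipping toward ENE (azimuth ≈ 060°).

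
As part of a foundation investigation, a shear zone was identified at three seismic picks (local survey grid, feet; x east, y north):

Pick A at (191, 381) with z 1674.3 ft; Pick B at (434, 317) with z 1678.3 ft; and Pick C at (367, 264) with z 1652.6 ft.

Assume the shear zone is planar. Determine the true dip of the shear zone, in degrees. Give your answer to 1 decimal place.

Let the plane be z = a·x + b·y + c.
Pick B−Pick A: 243a − 64b = 4;  Pick C−Pick A: 176a − 117b = −21.7.
Solving gives a = 0.10816, b = 0.34817.
Gradient magnitude |∇z| = √(a² + b²) = √(0.01170 + 0.12123) = 0.36459.
True dip = arctan(0.36459) = 20.0°, dipping toward SSW (azimuth ≈ 197°).

20.0°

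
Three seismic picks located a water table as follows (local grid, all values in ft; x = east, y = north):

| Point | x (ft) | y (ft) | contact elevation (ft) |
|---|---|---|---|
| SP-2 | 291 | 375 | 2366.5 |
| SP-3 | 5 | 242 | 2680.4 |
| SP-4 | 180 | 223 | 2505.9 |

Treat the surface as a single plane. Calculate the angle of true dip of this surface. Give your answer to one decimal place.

45.9°

Two edge vectors: SP-2→SP-3 = (-286, -133, 313.9), SP-2→SP-4 = (-111, -152, 139.4).
Normal n = (SP-2→SP-3) × (SP-2→SP-4) = (29172.6, 5025.5, 28709).
So ∂z/∂x = −n_x/n_z = −1.01615 and ∂z/∂y = −n_y/n_z = −0.17505.
Gradient magnitude |∇z| = √(a² + b²) = √(1.03256 + 0.03064) = 1.03112.
True dip = arctan(1.03112) = 45.9°, dipping toward E (azimuth ≈ 080°).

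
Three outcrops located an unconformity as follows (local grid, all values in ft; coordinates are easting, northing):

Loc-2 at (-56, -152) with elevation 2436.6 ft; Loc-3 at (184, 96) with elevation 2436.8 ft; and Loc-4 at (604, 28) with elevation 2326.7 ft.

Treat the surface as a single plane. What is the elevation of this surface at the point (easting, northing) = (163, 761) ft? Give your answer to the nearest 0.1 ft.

Two edge vectors: Loc-2→Loc-3 = (240, 248, 0.2), Loc-2→Loc-4 = (660, 180, -109.9).
Normal n = (Loc-2→Loc-3) × (Loc-2→Loc-4) = (-27291.2, 26508, -120480).
So ∂z/∂easting = −n_x/n_z = −0.22652 and ∂z/∂northing = −n_y/n_z = 0.22002.
Intercept c from Loc-2: 2436.6 − 12.69 + 33.44 = 2457.36.
At (163, 761): z = −36.9 + 167.4 + 2457.36 = 2587.9 ft.

2587.9 ft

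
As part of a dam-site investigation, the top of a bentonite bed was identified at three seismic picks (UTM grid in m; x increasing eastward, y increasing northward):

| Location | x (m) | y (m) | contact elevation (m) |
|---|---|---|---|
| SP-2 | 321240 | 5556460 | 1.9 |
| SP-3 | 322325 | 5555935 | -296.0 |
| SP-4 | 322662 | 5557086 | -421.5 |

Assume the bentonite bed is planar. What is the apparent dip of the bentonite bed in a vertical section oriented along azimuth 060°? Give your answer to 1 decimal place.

14.6°

Let the plane be z = a·x + b·y + c.
SP-3−SP-2: 1085a − 525b = −297.9;  SP-4−SP-2: 1422a + 626b = −423.4.
Solving gives a = −0.28670, b = −0.02509.
Unit vector along 060° is (sin 60°, cos 60°) = (0.8660, 0.5000).
Slope in that direction = a·(0.8660) + b·(0.5000) = −0.26084.
Apparent dip = arctan|0.26084| = 14.6° (true dip is 16.1°, so apparent ≤ true as expected).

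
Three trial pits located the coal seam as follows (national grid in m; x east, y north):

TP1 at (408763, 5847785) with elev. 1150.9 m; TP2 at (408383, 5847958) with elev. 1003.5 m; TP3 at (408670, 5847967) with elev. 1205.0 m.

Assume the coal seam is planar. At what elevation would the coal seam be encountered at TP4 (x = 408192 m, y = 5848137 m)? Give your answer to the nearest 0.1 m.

988.8 m

Let the plane be z = a·x + b·y + c.
TP2−TP1: −380a + 173b = −147.4;  TP3−TP1: −93a + 182b = 54.1.
Solving gives a = 0.681843191, b = 0.645667125.
Then c = 1150.9 − a·408763 − b·5847785 = −4053283.90.
At (408192, 5848137): z = 278322.9 + 3775949.8 − 4053283.90 = 988.8 m.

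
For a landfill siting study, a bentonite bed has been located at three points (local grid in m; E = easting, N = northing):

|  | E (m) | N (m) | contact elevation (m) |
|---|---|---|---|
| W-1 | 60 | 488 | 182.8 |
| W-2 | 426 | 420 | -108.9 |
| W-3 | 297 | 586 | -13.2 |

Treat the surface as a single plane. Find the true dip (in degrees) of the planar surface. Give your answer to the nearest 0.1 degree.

Let the plane be z = a·E + b·N + c.
W-2−W-1: 366a − 68b = −291.7;  W-3−W-1: 237a + 98b = −196.
Solving gives a = −0.80630, b = −0.05008.
Gradient magnitude |∇z| = √(a² + b²) = √(0.65012 + 0.00251) = 0.80785.
True dip = arctan(0.80785) = 38.9°, dipping toward E (azimuth ≈ 086°).

38.9°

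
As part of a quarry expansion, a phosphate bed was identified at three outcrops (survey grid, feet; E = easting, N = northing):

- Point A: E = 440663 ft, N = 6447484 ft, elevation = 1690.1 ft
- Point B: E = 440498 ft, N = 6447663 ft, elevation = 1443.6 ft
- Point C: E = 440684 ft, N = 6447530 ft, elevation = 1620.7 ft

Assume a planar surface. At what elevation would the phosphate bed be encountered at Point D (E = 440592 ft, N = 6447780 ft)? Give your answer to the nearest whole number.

Let the plane be z = a·E + b·N + c.
Point B−Point A: −165a + 179b = −246.5;  Point C−Point A: 21a + 46b = −69.4.
Solving gives a = −0.09547978, b = −1.46510706.
Then c = 1690.1 − a·440663 − b·6447484 = 9490018.82.
At (440592, 6447780): z = −42067.6 − 9446688.0 + 9490018.82 = 1263.2 ft.

1263 ft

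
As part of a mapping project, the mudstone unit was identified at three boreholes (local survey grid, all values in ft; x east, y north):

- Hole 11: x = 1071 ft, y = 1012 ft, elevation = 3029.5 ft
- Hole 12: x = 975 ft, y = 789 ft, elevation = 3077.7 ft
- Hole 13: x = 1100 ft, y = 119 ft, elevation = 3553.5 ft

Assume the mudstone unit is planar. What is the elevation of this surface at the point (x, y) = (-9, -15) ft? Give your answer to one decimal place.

Two edge vectors: Hole 11→Hole 12 = (-96, -223, 48.2), Hole 11→Hole 13 = (29, -893, 524).
Normal n = (Hole 11→Hole 12) × (Hole 11→Hole 13) = (-73809.4, 51701.8, 92195).
So ∂z/∂x = −n_x/n_z = 0.800579 and ∂z/∂y = −n_y/n_z = −0.560787.
Intercept c from Hole 11: 3029.5 − 857.42 + 567.52 = 2739.60.
At (-9, -15): z = −7.2 + 8.4 + 2739.60 = 2740.8 ft.

2740.8 ft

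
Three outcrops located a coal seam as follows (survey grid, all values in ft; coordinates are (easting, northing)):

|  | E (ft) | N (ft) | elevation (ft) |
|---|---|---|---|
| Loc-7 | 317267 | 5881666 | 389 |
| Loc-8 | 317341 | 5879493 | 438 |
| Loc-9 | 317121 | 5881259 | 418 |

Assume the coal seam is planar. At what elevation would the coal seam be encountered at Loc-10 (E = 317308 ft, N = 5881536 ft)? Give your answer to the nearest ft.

387 ft

Two edge vectors: Loc-7→Loc-8 = (74, -2173, 49), Loc-7→Loc-9 = (-146, -407, 29).
Normal n = (Loc-7→Loc-8) × (Loc-7→Loc-9) = (-43074, -9300, -347376).
So ∂z/∂E = −n_x/n_z = −0.12399820 and ∂z/∂N = −n_y/n_z = −0.02677214.
Intercept c from Loc-7: 389 + 39340.54 + 157464.80 = 197194.34.
At (317308, 5881536): z = −39345.6 − 157461.3 + 197194.34 = 387.4 ft.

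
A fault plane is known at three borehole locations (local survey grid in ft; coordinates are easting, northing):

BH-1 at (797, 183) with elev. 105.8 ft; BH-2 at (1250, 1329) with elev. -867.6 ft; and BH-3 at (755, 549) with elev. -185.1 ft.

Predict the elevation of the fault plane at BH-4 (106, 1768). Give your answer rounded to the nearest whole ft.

Let the plane be z = a·easting + b·northing + c.
BH-2−BH-1: 453a + 1146b = −973.4;  BH-3−BH-1: −42a + 366b = −290.9.
Solving gives a = −0.10701, b = −0.80709.
Then c = 105.8 − a·797 − b·183 = 338.79.
At (106, 1768): z = −11.3 − 1426.9 + 338.79 = -1099.5 ft.

-1099 ft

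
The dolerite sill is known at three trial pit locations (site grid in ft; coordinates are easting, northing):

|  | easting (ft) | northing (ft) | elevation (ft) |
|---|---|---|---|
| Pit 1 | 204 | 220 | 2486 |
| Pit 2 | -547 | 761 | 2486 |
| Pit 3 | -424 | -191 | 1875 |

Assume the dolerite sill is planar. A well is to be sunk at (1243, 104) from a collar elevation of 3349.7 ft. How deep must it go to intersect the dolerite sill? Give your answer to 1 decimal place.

Two edge vectors: Pit 1→Pit 2 = (-751, 541, 0), Pit 1→Pit 3 = (-628, -411, -611).
Normal n = (Pit 1→Pit 2) × (Pit 1→Pit 3) = (-330551, -458861, 648409).
So ∂z/∂easting = −n_x/n_z = 0.509788 and ∂z/∂northing = −n_y/n_z = 0.707672.
Intercept c from Pit 1: 2486 − 104.00 − 155.69 = 2226.32.
At (1243, 104): z_contact = 633.67 + 73.60 + 2226.32 = 2933.58 ft.
Depth below ground = 3349.7 − 2933.58 = 416.1 ft.

416.1 ft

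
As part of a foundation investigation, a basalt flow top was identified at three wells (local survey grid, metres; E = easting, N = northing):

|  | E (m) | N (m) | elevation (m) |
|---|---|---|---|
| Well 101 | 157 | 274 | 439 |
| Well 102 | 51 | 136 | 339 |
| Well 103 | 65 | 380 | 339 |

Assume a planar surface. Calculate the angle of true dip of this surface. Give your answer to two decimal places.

45.60°

Let the plane be z = a·E + b·N + c.
Well 102−Well 101: −106a − 138b = −100;  Well 103−Well 101: −92a + 106b = −100.
Solving gives a = 1.01956, b = −0.05850.
Gradient magnitude |∇z| = √(a² + b²) = √(1.03949 + 0.00342) = 1.02123.
True dip = arctan(1.02123) = 45.60°, dipping toward W (azimuth ≈ 273°).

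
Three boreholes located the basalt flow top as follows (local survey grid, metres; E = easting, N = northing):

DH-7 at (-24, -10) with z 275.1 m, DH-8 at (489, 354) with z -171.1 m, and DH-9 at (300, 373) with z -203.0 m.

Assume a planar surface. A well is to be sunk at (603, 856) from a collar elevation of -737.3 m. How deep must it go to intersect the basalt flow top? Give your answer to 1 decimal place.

Let the plane be z = a·E + b·N + c.
DH-8−DH-7: 513a + 364b = −446.2;  DH-9−DH-7: 324a + 383b = −478.1.
Solving gives a = 0.03990, b = −1.28206.
Then c = 275.1 − a·-24 − b·-10 = 263.24.
At (603, 856): z_contact = 24.06 − 1097.44 + 263.24 = -810.14 m.
Depth below ground = -737.3 − (-810.14) = 72.8 m.

72.8 m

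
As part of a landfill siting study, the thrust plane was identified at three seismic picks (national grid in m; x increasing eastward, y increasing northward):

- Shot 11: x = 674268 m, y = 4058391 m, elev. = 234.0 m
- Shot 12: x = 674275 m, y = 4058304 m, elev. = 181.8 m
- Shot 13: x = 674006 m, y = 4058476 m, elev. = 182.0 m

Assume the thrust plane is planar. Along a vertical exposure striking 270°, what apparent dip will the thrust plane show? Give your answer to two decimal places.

21.98°

Let the plane be z = a·x + b·y + c.
Shot 12−Shot 11: 7a − 87b = −52.2;  Shot 13−Shot 11: −262a + 85b = −52.
Solving gives a = 0.40367, b = 0.63248.
Unit vector along 270° is (sin 270°, cos 270°) = (-1.0000, -0.0000).
Slope in that direction = a·(-1.0000) + b·(-0.0000) = −0.40367.
Apparent dip = arctan|0.40367| = 21.98° (true dip is 36.9°, so apparent ≤ true as expected).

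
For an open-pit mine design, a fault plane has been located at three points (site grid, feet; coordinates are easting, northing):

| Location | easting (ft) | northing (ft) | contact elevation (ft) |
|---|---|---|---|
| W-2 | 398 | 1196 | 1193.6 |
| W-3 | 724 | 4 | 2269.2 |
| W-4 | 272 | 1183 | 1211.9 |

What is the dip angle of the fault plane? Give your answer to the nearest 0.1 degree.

Let the plane be z = a·easting + b·northing + c.
W-3−W-2: 326a − 1192b = 1075.6;  W-4−W-2: −126a − 13b = 18.3.
Solving gives a = −0.05071, b = −0.91622.
Gradient magnitude |∇z| = √(a² + b²) = √(0.00257 + 0.83945) = 0.91762.
True dip = arctan(0.91762) = 42.5°, dipping toward N (azimuth ≈ 003°).

42.5°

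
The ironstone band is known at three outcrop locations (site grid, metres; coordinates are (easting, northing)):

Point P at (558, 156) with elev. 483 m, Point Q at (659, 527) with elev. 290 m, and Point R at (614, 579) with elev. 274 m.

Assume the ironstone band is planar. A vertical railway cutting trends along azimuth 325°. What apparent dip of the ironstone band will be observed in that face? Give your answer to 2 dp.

15.50°

Let the plane be z = a·E + b·N + c.
Point Q−Point P: 101a + 371b = −193;  Point R−Point P: 56a + 423b = −209.
Solving gives a = −0.18681, b = −0.46936.
Unit vector along 325° is (sin 325°, cos 325°) = (-0.5736, 0.8192).
Slope in that direction = a·(-0.5736) + b·(0.8192) = −0.27732.
Apparent dip = arctan|0.27732| = 15.50° (true dip is 26.8°, so apparent ≤ true as expected).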